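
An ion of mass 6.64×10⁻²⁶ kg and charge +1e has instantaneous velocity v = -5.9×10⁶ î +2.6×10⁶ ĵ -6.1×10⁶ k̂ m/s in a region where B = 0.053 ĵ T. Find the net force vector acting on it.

v×B = (3.23×10⁵, 0, -3.13×10⁵) N/C.
F = q v×B = (1.602×10⁻¹⁹ C)·(3.23×10⁵, 0, -3.13×10⁵) = (5.18×10⁻¹⁴, 0, -5.01×10⁻¹⁴) N.

F ≈ (5.18×10⁻¹⁴, 0, -5.01×10⁻¹⁴) N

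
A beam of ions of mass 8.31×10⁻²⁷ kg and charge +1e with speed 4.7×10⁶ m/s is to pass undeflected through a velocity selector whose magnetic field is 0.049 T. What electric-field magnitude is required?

E = 2.3×10⁵ V/m

For straight-line motion qE = qvB, so E = vB.
E = 4.7×10⁶ × 0.049 = 2.3×10⁵ V/m.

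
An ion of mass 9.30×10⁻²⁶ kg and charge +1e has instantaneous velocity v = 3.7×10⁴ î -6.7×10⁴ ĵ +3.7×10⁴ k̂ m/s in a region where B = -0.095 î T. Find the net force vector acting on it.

F ≈ (0, -5.63×10⁻¹⁶, -1.02×10⁻¹⁵) N

v×B = (0, -3520, -6360) N/C.
F = q v×B = (1.602×10⁻¹⁹ C)·(0, -3520, -6360) = (0, -5.63×10⁻¹⁶, -1.02×10⁻¹⁵) N.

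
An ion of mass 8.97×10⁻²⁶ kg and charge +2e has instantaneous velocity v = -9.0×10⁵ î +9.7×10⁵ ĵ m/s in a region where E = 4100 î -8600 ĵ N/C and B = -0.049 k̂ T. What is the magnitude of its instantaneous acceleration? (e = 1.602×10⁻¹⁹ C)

|a| ≈ 2.44×10¹¹ m/s²

v×B = (-4.75×10⁴, -4.41×10⁴, 0) N/C.
E + v×B = (-4.34×10⁴, -5.27×10⁴, 0) N/C.
F = q(E + v×B) = (3.204×10⁻¹⁹ C)·(-4.34×10⁴, -5.27×10⁴, 0) = (-1.39×10⁻¹⁴, -1.69×10⁻¹⁴, 0) N.
|a| = |F|/m = 2.188×10⁻¹⁴/8.97×10⁻²⁶ ≈ 2.44×10¹¹ m/s².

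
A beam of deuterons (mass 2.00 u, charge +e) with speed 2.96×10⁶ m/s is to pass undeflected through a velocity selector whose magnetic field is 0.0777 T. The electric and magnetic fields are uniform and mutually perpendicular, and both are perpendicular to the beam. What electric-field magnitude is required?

E = 2.30×10⁵ V/m

For straight-line motion qE = qvB, so E = vB.
E = 2.96×10⁶ × 0.0777 = 2.30×10⁵ V/m.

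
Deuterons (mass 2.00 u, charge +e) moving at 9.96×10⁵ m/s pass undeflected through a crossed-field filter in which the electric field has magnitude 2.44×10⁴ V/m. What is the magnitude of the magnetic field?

Balance of forces in the selector: qE = qvB ⇒ B = E/v.
B = 2.44×10⁴/9.96×10⁵ = 0.0245 T.

B = 0.0245 T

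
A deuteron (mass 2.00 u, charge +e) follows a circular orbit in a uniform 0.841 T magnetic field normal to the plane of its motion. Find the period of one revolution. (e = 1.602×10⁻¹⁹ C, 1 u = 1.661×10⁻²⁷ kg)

The cyclotron period depends only on m, q, B: T = 2πm/(|q|B).
T = 2π(3.322×10⁻²⁷)/((1.602×10⁻¹⁹)(0.841)) ≈ 1.55×10⁻⁷ s.

T ≈ 1.55×10⁻⁷ s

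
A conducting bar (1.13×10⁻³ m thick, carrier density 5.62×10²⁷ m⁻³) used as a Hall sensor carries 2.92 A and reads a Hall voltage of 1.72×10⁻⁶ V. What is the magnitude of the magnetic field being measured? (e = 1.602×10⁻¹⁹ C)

From V_H = IB/(n e t), B = V_H n e t / I.
B = (1.72×10⁻⁶)(5.62×10²⁷)(1.602×10⁻¹⁹)(1.13×10⁻³)/2.92 ≈ 0.599 T.

B ≈ 0.599 T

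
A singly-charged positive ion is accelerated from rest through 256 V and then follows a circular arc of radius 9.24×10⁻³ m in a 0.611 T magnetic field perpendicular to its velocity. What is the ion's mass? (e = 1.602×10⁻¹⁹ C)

m ≈ 9.97×10⁻²⁷ kg

Combine |q|V = ½mv² and r = mv/(|q|B): eliminate v to get m = qB²r²/(2V).
m = (1.602×10⁻¹⁹)(0.611)²(9.24×10⁻³)²/(2·256) ≈ 9.97×10⁻²⁷ kg.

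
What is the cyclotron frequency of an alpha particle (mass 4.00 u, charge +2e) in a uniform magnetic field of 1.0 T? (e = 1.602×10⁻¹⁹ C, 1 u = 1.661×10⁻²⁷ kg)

f ≈ 7.7×10⁶ Hz

f = |q|B/(2πm).
f = (3.204×10⁻¹⁹)(1.0)/(2π·6.644×10⁻²⁷) ≈ 7.7×10⁶ Hz.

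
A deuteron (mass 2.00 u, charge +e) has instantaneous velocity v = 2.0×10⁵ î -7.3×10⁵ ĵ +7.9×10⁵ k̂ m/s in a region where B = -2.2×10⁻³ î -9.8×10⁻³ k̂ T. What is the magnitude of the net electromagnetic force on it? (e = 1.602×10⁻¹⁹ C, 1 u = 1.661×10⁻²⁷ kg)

|F| ≈ 1.18×10⁻¹⁵ N

v×B = (7150, 222, -1610) N/C.
F = q v×B = (1.602×10⁻¹⁹ C)·(7150, 222, -1610) = (1.15×10⁻¹⁵, 3.56×10⁻¹⁷, -2.57×10⁻¹⁶) N.
|F| = 1.18×10⁻¹⁵ N.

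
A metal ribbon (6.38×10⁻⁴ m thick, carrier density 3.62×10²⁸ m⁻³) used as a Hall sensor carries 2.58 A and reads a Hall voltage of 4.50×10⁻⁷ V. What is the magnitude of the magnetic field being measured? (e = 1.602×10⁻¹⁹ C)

B ≈ 0.645 T

From V_H = IB/(n e t), B = V_H n e t / I.
B = (4.50×10⁻⁷)(3.62×10²⁸)(1.602×10⁻¹⁹)(6.38×10⁻⁴)/2.58 ≈ 0.645 T.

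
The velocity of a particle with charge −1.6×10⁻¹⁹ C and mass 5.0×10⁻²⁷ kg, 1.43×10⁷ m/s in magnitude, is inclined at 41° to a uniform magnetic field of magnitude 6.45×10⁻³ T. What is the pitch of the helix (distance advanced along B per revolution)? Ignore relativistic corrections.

v∥ = v cosθ = 1.43×10⁷·cos41° ≈ 1.079×10⁷ m/s.
T = 2πm/(|q|B) = 2π(5.0×10⁻²⁷)/((1.6×10⁻¹⁹)(6.45×10⁻³)) ≈ 3.044×10⁻⁵ s.
pitch = v∥ T = (1.079×10⁷)(3.044×10⁻⁵) ≈ 329 m.

p ≈ 329 m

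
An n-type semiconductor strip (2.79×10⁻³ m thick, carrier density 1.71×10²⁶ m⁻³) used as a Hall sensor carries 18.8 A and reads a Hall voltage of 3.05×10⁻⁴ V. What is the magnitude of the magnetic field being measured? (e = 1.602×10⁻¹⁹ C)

From V_H = IB/(n e t), B = V_H n e t / I.
B = (3.05×10⁻⁴)(1.71×10²⁶)(1.602×10⁻¹⁹)(2.79×10⁻³)/18.8 ≈ 1.24 T.

B ≈ 1.24 T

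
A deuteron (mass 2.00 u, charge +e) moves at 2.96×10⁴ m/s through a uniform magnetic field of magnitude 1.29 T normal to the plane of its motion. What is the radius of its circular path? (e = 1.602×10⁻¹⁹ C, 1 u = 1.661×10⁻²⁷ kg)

The magnetic force provides the centripetal force: |q|vB = mv²/r.
r = mv/(|q|B) = (3.322×10⁻²⁷)(2.96×10⁴)/((1.602×10⁻¹⁹)(1.29)) ≈ 4.76×10⁻⁴ m.

r ≈ 4.76×10⁻⁴ m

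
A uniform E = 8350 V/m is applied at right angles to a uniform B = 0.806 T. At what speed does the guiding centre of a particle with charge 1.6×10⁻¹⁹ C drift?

v_d ≈ 1.04×10⁴ m/s

The E×B drift speed is v_d = E/B.
v_d = 8350/0.806 = 1.04×10⁴ m/s.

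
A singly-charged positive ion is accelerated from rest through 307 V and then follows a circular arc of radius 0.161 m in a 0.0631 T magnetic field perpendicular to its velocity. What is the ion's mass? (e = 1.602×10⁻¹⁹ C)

m ≈ 2.69×10⁻²⁶ kg

Combine |q|V = ½mv² and r = mv/(|q|B): eliminate v to get m = qB²r²/(2V).
m = (1.602×10⁻¹⁹)(0.0631)²(0.161)²/(2·307) ≈ 2.69×10⁻²⁶ kg.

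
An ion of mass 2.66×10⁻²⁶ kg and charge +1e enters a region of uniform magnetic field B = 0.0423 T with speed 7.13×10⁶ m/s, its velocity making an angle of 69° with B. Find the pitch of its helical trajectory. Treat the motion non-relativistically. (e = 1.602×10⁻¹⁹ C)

v∥ = v cosθ = 7.13×10⁶·cos69° ≈ 2.555×10⁶ m/s.
T = 2πm/(|q|B) = 2π(2.66×10⁻²⁶)/((1.602×10⁻¹⁹)(0.0423)) ≈ 2.466×10⁻⁵ s.
pitch = v∥ T = (2.555×10⁶)(2.466×10⁻⁵) ≈ 63.0 m.

p ≈ 63.0 m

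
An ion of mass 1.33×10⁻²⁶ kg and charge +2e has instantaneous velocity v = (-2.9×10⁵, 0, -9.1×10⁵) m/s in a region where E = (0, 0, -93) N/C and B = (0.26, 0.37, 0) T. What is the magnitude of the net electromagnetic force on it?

|F| ≈ 1.36×10⁻¹³ N

v×B = (3.37×10⁵, -2.37×10⁵, -1.07×10⁵) N/C.
E + v×B = (3.37×10⁵, -2.37×10⁵, -1.07×10⁵) N/C.
F = q(E + v×B) = (3.204×10⁻¹⁹ C)·(3.37×10⁵, -2.37×10⁵, -1.07×10⁵) = (1.08×10⁻¹³, -7.58×10⁻¹⁴, -3.44×10⁻¹⁴) N.
|F| = 1.36×10⁻¹³ N.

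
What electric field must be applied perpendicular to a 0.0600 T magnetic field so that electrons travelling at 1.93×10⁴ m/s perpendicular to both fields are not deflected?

For straight-line motion qE = qvB, so E = vB.
E = 1.93×10⁴ × 0.0600 = 1160 V/m.

E = 1160 V/m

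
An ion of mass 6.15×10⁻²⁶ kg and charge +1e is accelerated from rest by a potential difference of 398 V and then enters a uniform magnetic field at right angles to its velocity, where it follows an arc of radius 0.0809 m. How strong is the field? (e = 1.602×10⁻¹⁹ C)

B ≈ 0.216 T

v = √(2|q|V/m) = √(2·1.602×10⁻¹⁹·398/6.15×10⁻²⁶) ≈ 4.554×10⁴ m/s.
B = mv/(|q|r) = (6.15×10⁻²⁶)(4.554×10⁴)/((1.602×10⁻¹⁹)(0.0809)) ≈ 0.216 T.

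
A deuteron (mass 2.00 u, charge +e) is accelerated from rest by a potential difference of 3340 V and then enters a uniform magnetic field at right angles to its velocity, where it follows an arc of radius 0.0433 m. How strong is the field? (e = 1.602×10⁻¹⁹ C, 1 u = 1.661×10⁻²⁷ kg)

v = √(2|q|V/m) = √(2·1.602×10⁻¹⁹·3340/3.322×10⁻²⁷) ≈ 5.676×10⁵ m/s.
B = mv/(|q|r) = (3.322×10⁻²⁷)(5.676×10⁵)/((1.602×10⁻¹⁹)(0.0433)) ≈ 0.272 T.

B ≈ 0.272 T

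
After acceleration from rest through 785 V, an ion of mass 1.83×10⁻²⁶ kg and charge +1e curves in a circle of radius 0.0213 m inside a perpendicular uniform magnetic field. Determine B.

B ≈ 0.629 T

v = √(2|q|V/m) = √(2·1.602×10⁻¹⁹·785/1.83×10⁻²⁶) ≈ 1.172×10⁵ m/s.
B = mv/(|q|r) = (1.83×10⁻²⁶)(1.172×10⁵)/((1.602×10⁻¹⁹)(0.0213)) ≈ 0.629 T.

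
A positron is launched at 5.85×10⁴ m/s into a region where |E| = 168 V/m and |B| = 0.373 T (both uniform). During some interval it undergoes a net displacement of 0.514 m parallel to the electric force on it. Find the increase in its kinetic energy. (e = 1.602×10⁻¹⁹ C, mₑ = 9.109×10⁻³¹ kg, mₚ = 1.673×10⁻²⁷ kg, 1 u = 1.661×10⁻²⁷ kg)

ΔKE ≈ 1.38×10⁻¹⁷ J

The magnetic force is always ⟂ v and does no work; only the electric force changes KE.
ΔKE = F_E · d = |q|E d = (1.602×10⁻¹⁹)(168)(0.514) ≈ 1.38×10⁻¹⁷ J.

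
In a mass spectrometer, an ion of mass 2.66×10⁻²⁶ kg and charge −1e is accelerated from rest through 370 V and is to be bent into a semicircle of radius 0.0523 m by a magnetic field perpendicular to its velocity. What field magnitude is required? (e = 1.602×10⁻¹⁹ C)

v = √(2|q|V/m) = √(2·1.602×10⁻¹⁹·370/2.66×10⁻²⁶) ≈ 6.676×10⁴ m/s.
B = mv/(|q|r) = (2.66×10⁻²⁶)(6.676×10⁴)/((1.602×10⁻¹⁹)(0.0523)) ≈ 0.212 T.

B ≈ 0.212 T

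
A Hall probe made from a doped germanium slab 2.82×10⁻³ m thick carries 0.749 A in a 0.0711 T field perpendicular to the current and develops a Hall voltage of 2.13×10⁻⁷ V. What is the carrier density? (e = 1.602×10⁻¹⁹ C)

n ≈ 5.53×10²⁶ m⁻³

From V_H = IB/(n e t), n = IB/(V_H e t).
n = (0.749)(0.0711)/((2.13×10⁻⁷)(1.602×10⁻¹⁹)(2.82×10⁻³)) ≈ 5.53×10²⁶ m⁻³.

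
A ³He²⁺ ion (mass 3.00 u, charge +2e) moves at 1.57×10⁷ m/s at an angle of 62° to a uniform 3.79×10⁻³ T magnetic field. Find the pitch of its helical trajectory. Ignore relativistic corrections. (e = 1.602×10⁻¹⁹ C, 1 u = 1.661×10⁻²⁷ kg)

p ≈ 190 m

v∥ = v cosθ = 1.57×10⁷·cos62° ≈ 7.371×10⁶ m/s.
T = 2πm/(|q|B) = 2π(4.983×10⁻²⁷)/((3.204×10⁻¹⁹)(3.79×10⁻³)) ≈ 2.578×10⁻⁵ s.
pitch = v∥ T = (7.371×10⁶)(2.578×10⁻⁵) ≈ 190 m.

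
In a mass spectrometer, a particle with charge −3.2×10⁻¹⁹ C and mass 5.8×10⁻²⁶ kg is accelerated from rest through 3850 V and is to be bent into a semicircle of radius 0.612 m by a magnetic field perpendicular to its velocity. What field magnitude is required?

B ≈ 0.0610 T

v = √(2|q|V/m) = √(2·3.2×10⁻¹⁹·3850/5.8×10⁻²⁶) ≈ 2.061×10⁵ m/s.
B = mv/(|q|r) = (5.8×10⁻²⁶)(2.061×10⁵)/((3.2×10⁻¹⁹)(0.612)) ≈ 0.0610 T.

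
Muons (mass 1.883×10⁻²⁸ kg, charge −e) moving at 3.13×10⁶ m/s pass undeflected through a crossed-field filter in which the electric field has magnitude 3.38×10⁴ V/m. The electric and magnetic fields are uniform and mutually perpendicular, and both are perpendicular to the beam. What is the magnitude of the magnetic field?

Balance of forces in the selector: qE = qvB ⇒ B = E/v.
B = 3.38×10⁴/3.13×10⁶ = 0.0108 T.

B = 0.0108 T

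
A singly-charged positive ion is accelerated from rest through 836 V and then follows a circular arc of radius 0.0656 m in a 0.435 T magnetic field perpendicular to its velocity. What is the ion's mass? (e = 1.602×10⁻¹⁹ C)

Combine |q|V = ½mv² and r = mv/(|q|B): eliminate v to get m = qB²r²/(2V).
m = (1.602×10⁻¹⁹)(0.435)²(0.0656)²/(2·836) ≈ 7.80×10⁻²⁶ kg.

m ≈ 7.80×10⁻²⁶ kg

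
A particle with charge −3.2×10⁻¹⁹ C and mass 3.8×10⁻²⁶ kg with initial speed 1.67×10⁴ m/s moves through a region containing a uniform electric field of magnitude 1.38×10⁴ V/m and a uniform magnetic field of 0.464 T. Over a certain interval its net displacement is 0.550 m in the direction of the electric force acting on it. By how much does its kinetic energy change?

The magnetic force is always ⟂ v and does no work; only the electric force changes KE.
ΔKE = F_E · d = |q|E d = (3.2×10⁻¹⁹)(1.38×10⁴)(0.550) ≈ 2.43×10⁻¹⁵ J.

ΔKE ≈ 2.43×10⁻¹⁵ J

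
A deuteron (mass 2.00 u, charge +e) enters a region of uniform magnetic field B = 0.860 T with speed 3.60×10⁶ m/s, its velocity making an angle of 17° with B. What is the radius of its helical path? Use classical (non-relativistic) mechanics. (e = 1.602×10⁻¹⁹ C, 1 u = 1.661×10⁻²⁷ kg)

r ≈ 0.0254 m

v⊥ = v sinθ = 3.60×10⁶·sin17° ≈ 1.053×10⁶ m/s.
r = m v⊥/(|q|B) = (3.322×10⁻²⁷)(1.053×10⁶)/((1.602×10⁻¹⁹)(0.860)) ≈ 0.0254 m.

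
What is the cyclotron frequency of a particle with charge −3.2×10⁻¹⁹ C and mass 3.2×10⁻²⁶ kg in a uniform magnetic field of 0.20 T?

f ≈ 3.2×10⁵ Hz

f = |q|B/(2πm).
f = (3.2×10⁻¹⁹)(0.20)/(2π·3.2×10⁻²⁶) ≈ 3.2×10⁵ Hz.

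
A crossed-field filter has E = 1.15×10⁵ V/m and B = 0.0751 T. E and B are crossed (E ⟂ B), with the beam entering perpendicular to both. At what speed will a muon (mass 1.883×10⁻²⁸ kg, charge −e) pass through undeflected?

Zero net Lorentz force requires |qE| = |q v×B|, i.e. E = vB.
v = E/B = 1.15×10⁵/0.0751 = 1.53×10⁶ m/s.
The result is independent of the particle's charge and mass.

v = 1.53×10⁶ m/s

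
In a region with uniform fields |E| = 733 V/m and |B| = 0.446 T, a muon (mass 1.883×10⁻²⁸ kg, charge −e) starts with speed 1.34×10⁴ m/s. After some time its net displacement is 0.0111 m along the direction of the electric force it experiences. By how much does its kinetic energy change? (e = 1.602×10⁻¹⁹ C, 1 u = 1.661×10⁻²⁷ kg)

The magnetic force is always ⟂ v and does no work; only the electric force changes KE.
ΔKE = F_E · d = |q|E d = (1.602×10⁻¹⁹)(733)(0.0111) ≈ 1.30×10⁻¹⁸ J.

ΔKE ≈ 1.30×10⁻¹⁸ J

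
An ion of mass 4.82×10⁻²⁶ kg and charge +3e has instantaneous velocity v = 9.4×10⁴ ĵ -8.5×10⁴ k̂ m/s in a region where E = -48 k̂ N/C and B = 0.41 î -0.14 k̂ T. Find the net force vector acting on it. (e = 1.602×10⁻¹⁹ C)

v×B = (-1.32×10⁴, -3.48×10⁴, -3.85×10⁴) N/C.
E + v×B = (-1.32×10⁴, -3.48×10⁴, -3.86×10⁴) N/C.
F = q(E + v×B) = (4.806×10⁻¹⁹ C)·(-1.32×10⁴, -3.48×10⁴, -3.86×10⁴) = (-6.32×10⁻¹⁵, -1.67×10⁻¹⁴, -1.85×10⁻¹⁴) N.

F ≈ (-6.32×10⁻¹⁵, -1.67×10⁻¹⁴, -1.85×10⁻¹⁴) N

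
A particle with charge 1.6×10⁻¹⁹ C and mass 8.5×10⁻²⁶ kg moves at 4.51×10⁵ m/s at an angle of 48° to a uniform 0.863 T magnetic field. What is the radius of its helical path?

r ≈ 0.206 m

v⊥ = v sinθ = 4.51×10⁵·sin48° ≈ 3.352×10⁵ m/s.
r = m v⊥/(|q|B) = (8.5×10⁻²⁶)(3.352×10⁵)/((1.6×10⁻¹⁹)(0.863)) ≈ 0.206 m.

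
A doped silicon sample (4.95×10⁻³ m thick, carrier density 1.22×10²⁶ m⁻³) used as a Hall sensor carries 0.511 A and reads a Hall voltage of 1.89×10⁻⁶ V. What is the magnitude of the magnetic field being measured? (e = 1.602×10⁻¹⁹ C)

B ≈ 0.358 T

From V_H = IB/(n e t), B = V_H n e t / I.
B = (1.89×10⁻⁶)(1.22×10²⁶)(1.602×10⁻¹⁹)(4.95×10⁻³)/0.511 ≈ 0.358 T.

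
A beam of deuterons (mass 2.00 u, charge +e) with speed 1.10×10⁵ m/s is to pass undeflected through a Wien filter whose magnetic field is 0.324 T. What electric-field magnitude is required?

For straight-line motion qE = qvB, so E = vB.
E = 1.10×10⁵ × 0.324 = 3.56×10⁴ V/m.

E = 3.56×10⁴ V/m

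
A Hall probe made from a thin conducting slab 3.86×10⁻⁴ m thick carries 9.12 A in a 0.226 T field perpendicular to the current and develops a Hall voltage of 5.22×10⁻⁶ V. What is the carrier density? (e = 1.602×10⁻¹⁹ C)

n ≈ 6.39×10²⁷ m⁻³

From V_H = IB/(n e t), n = IB/(V_H e t).
n = (9.12)(0.226)/((5.22×10⁻⁶)(1.602×10⁻¹⁹)(3.86×10⁻⁴)) ≈ 6.39×10²⁷ m⁻³.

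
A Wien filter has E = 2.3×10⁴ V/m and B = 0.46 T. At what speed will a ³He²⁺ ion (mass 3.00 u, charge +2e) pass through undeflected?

v = 5.0×10⁴ m/s

Zero net Lorentz force requires |qE| = |q v×B|, i.e. E = vB.
v = E/B = 2.3×10⁴/0.46 = 5.0×10⁴ m/s.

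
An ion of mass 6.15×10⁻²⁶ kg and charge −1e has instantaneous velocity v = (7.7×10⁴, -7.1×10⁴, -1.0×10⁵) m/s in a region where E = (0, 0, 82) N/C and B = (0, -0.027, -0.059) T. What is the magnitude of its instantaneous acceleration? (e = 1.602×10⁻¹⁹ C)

v×B = (1490, 4540, -2080) N/C.
E + v×B = (1490, 4540, -2000) N/C.
F = q(E + v×B) = (−1.602×10⁻¹⁹ C)·(1490, 4540, -2000) = (-2.39×10⁻¹⁶, -7.28×10⁻¹⁶, 3.20×10⁻¹⁶) N.
|a| = |F|/m = 8.300×10⁻¹⁶/6.15×10⁻²⁶ ≈ 1.35×10¹⁰ m/s².

|a| ≈ 1.35×10¹⁰ m/s²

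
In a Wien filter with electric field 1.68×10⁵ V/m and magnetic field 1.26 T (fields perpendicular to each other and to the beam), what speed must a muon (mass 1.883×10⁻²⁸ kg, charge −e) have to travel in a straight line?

Zero net Lorentz force requires |qE| = |q v×B|, i.e. E = vB.
v = E/B = 1.68×10⁵/1.26 = 1.33×10⁵ m/s.

v = 1.33×10⁵ m/s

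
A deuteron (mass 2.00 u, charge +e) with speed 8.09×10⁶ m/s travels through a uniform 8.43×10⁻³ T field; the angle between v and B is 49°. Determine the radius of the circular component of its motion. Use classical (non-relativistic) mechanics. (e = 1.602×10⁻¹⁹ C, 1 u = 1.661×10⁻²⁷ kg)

r ≈ 15.0 m

v⊥ = v sinθ = 8.09×10⁶·sin49° ≈ 6.106×10⁶ m/s.
r = m v⊥/(|q|B) = (3.322×10⁻²⁷)(6.106×10⁶)/((1.602×10⁻¹⁹)(8.43×10⁻³)) ≈ 15.0 m.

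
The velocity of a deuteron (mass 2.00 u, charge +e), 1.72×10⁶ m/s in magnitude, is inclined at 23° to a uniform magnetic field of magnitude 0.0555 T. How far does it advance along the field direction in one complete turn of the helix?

p ≈ 3.72 m

v∥ = v cosθ = 1.72×10⁶·cos23° ≈ 1.583×10⁶ m/s.
T = 2πm/(|q|B) = 2π(3.322×10⁻²⁷)/((1.602×10⁻¹⁹)(0.0555)) ≈ 2.348×10⁻⁶ s.
pitch = v∥ T = (1.583×10⁶)(2.348×10⁻⁶) ≈ 3.72 m.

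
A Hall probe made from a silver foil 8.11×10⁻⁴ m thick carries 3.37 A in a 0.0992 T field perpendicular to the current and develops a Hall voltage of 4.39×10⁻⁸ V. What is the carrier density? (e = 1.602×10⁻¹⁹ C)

From V_H = IB/(n e t), n = IB/(V_H e t).
n = (3.37)(0.0992)/((4.39×10⁻⁸)(1.602×10⁻¹⁹)(8.11×10⁻⁴)) ≈ 5.86×10²⁸ m⁻³.

n ≈ 5.86×10²⁸ m⁻³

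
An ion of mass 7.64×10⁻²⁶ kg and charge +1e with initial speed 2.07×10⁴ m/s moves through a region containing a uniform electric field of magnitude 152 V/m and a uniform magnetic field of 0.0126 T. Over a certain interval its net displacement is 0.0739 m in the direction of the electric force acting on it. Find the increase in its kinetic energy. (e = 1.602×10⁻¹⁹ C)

ΔKE ≈ 1.80×10⁻¹⁸ J

The magnetic force is always ⟂ v and does no work; only the electric force changes KE.
ΔKE = F_E · d = |q|E d = (1.602×10⁻¹⁹)(152)(0.0739) ≈ 1.80×10⁻¹⁸ J.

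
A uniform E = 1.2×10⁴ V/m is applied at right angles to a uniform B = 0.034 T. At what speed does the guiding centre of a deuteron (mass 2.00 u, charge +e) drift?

v_d ≈ 3.5×10⁵ m/s

In crossed fields the guiding centre drifts at v_d = |E×B|/B² = E/B, independent of charge and mass.
v_d = 1.2×10⁴/0.034 = 3.5×10⁵ m/s.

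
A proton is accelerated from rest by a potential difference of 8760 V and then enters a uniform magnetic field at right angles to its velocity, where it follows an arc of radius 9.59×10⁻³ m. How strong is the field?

B ≈ 1.41 T

v = √(2|q|V/m) = √(2·1.602×10⁻¹⁹·8760/1.673×10⁻²⁷) ≈ 1.295×10⁶ m/s.
B = mv/(|q|r) = (1.673×10⁻²⁷)(1.295×10⁶)/((1.602×10⁻¹⁹)(9.59×10⁻³)) ≈ 1.41 T.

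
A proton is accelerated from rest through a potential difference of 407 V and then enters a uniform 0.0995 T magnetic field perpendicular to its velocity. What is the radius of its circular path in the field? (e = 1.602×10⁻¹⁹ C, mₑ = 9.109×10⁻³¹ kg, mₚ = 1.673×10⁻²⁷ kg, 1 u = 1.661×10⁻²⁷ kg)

Acceleration: |q|V = ½mv² ⇒ v = √(2|q|V/m) = √(2·1.602×10⁻¹⁹·407/1.673×10⁻²⁷) ≈ 2.792×10⁵ m/s.
In the field: r = mv/(|q|B) = (1.673×10⁻²⁷)(2.792×10⁵)/((1.602×10⁻¹⁹)(0.0995)) ≈ 0.0293 m.

r ≈ 0.0293 m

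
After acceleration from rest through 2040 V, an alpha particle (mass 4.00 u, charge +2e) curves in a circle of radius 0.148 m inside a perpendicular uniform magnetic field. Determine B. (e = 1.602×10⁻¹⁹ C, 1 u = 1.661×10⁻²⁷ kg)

B ≈ 0.0621 T

v = √(2|q|V/m) = √(2·3.204×10⁻¹⁹·2040/6.644×10⁻²⁷) ≈ 4.436×10⁵ m/s.
B = mv/(|q|r) = (6.644×10⁻²⁷)(4.436×10⁵)/((3.204×10⁻¹⁹)(0.148)) ≈ 0.0621 T.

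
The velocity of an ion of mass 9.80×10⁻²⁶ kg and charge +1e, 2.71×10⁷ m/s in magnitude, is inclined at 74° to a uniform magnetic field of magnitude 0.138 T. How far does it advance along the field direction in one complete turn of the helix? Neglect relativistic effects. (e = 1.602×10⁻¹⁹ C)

p ≈ 208 m

v∥ = v cosθ = 2.71×10⁷·cos74° ≈ 7.470×10⁶ m/s.
T = 2πm/(|q|B) = 2π(9.80×10⁻²⁶)/((1.602×10⁻¹⁹)(0.138)) ≈ 2.785×10⁻⁵ s.
pitch = v∥ T = (7.470×10⁶)(2.785×10⁻⁵) ≈ 208 m.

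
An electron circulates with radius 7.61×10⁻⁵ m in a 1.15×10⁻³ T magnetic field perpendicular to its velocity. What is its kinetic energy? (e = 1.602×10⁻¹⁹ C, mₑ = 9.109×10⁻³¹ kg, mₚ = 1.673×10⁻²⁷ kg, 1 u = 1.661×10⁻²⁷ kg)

v = |q|Br/m, then KE = ½mv² = (qBr)²/(2m).
v = (1.602×10⁻¹⁹)(1.15×10⁻³)(7.61×10⁻⁵)/9.109×10⁻³¹ ≈ 1.539×10⁴ m/s.
KE = ½(9.109×10⁻³¹)(1.539×10⁴)² ≈ 1.08×10⁻²² J.

KE ≈ 1.08×10⁻²² J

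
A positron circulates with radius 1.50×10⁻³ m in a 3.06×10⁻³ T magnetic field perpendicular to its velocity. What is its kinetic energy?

KE ≈ 1.85 eV

v = |q|Br/m, then KE = ½mv² = (qBr)²/(2m).
v = (1.602×10⁻¹⁹)(3.06×10⁻³)(1.50×10⁻³)/9.109×10⁻³¹ ≈ 8.072×10⁵ m/s.
KE = ½(9.109×10⁻³¹)(8.072×10⁵)² ≈ 2.97×10⁻¹⁹ J = 1.85 eV.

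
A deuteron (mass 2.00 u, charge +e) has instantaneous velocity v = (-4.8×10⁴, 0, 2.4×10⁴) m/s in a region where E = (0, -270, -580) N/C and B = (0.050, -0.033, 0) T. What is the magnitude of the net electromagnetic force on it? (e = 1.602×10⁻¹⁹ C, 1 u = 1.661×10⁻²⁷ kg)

|F| ≈ 2.53×10⁻¹⁶ N

v×B = (792, 1200, 1580) N/C.
E + v×B = (792, 930, 1000) N/C.
F = q(E + v×B) = (1.602×10⁻¹⁹ C)·(792, 930, 1000) = (1.27×10⁻¹⁶, 1.49×10⁻¹⁶, 1.61×10⁻¹⁶) N.
|F| = 2.53×10⁻¹⁶ N.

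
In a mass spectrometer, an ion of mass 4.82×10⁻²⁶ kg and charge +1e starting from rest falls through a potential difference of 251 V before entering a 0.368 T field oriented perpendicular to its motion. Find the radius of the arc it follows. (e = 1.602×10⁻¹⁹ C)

Acceleration: |q|V = ½mv² ⇒ v = √(2|q|V/m) = √(2·1.602×10⁻¹⁹·251/4.82×10⁻²⁶) ≈ 4.085×10⁴ m/s.
In the field: r = mv/(|q|B) = (4.82×10⁻²⁶)(4.085×10⁴)/((1.602×10⁻¹⁹)(0.368)) ≈ 0.0334 m.

r ≈ 0.0334 m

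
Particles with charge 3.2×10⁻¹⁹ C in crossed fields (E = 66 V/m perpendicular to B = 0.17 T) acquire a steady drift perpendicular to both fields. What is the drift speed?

v_d ≈ 390 m/s

The steady drift has the magnetic force balancing the electric force, so v_d = E/B.
v_d = 66/0.17 = 390 m/s.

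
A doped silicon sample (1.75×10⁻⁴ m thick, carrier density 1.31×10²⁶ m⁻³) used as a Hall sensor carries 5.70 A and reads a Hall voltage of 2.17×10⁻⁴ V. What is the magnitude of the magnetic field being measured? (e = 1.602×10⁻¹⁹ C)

B ≈ 0.140 T

From V_H = IB/(n e t), B = V_H n e t / I.
B = (2.17×10⁻⁴)(1.31×10²⁶)(1.602×10⁻¹⁹)(1.75×10⁻⁴)/5.70 ≈ 0.140 T.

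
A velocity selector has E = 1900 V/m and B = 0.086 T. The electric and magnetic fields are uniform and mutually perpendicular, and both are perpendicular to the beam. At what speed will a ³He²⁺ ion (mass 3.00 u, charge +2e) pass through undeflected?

v = 2.2×10⁴ m/s

For undeflected motion the electric and magnetic forces balance: qE = qvB.
v = E/B = 1900/0.086 = 2.2×10⁴ m/s.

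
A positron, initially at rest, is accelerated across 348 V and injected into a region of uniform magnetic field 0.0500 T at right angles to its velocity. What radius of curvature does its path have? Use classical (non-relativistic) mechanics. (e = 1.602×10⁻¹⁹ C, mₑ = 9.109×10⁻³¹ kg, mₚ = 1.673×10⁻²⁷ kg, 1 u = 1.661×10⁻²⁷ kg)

r ≈ 1.26×10⁻³ m

Acceleration: |q|V = ½mv² ⇒ v = √(2|q|V/m) = √(2·1.602×10⁻¹⁹·348/9.109×10⁻³¹) ≈ 1.106×10⁷ m/s.
In the field: r = mv/(|q|B) = (9.109×10⁻³¹)(1.106×10⁷)/((1.602×10⁻¹⁹)(0.0500)) ≈ 1.26×10⁻³ m.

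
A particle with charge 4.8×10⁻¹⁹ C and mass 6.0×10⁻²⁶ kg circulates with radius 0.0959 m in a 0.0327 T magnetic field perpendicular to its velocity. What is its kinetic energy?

v = |q|Br/m, then KE = ½mv² = (qBr)²/(2m).
v = (4.8×10⁻¹⁹)(0.0327)(0.0959)/6.0×10⁻²⁶ ≈ 2.509×10⁴ m/s.
KE = ½(6.0×10⁻²⁶)(2.509×10⁴)² ≈ 1.89×10⁻¹⁷ J.

KE ≈ 1.89×10⁻¹⁷ J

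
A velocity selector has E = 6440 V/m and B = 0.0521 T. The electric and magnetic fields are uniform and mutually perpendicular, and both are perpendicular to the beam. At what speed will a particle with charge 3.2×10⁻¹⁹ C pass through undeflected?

For undeflected motion the electric and magnetic forces balance: qE = qvB.
v = E/B = 6440/0.0521 = 1.24×10⁵ m/s.

v = 1.24×10⁵ m/s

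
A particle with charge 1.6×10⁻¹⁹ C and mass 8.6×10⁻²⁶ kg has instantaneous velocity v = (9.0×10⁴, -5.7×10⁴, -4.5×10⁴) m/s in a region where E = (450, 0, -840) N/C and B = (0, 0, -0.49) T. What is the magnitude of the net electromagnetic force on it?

|F| ≈ 8.39×10⁻¹⁵ N

v×B = (2.79×10⁴, 4.41×10⁴, 0) N/C.
E + v×B = (2.84×10⁴, 4.41×10⁴, -840) N/C.
F = q(E + v×B) = (1.6×10⁻¹⁹ C)·(2.84×10⁴, 4.41×10⁴, -840) = (4.54×10⁻¹⁵, 7.06×10⁻¹⁵, -1.34×10⁻¹⁶) N.
|F| = 8.39×10⁻¹⁵ N.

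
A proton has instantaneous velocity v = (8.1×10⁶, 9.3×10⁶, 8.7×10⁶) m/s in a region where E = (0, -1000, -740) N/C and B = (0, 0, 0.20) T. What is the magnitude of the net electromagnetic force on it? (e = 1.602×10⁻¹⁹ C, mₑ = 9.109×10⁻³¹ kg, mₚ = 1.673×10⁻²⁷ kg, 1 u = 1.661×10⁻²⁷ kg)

v×B = (1.86×10⁶, -1.62×10⁶, 0) N/C.
E + v×B = (1.86×10⁶, -1.62×10⁶, -740) N/C.
F = q(E + v×B) = (1.602×10⁻¹⁹ C)·(1.86×10⁶, -1.62×10⁶, -740) = (2.98×10⁻¹³, -2.60×10⁻¹³, -1.19×10⁻¹⁶) N.
|F| = 3.95×10⁻¹³ N.

|F| ≈ 3.95×10⁻¹³ N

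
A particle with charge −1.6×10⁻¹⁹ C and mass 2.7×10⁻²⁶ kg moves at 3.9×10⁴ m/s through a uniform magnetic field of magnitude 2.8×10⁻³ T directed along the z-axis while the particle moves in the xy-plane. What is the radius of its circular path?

r ≈ 2.4 m

The magnetic force provides the centripetal force: |q|vB = mv²/r.
r = mv/(|q|B) = (2.7×10⁻²⁶)(3.9×10⁴)/((1.6×10⁻¹⁹)(2.8×10⁻³)) ≈ 2.4 m.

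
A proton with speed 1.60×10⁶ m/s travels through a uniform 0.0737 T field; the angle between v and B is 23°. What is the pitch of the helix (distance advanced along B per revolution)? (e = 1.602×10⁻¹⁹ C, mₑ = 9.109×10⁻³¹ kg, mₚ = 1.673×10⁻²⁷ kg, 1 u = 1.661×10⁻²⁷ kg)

v∥ = v cosθ = 1.60×10⁶·cos23° ≈ 1.473×10⁶ m/s.
T = 2πm/(|q|B) = 2π(1.673×10⁻²⁷)/((1.602×10⁻¹⁹)(0.0737)) ≈ 8.903×10⁻⁷ s.
pitch = v∥ T = (1.473×10⁶)(8.903×10⁻⁷) ≈ 1.31 m.

p ≈ 1.31 m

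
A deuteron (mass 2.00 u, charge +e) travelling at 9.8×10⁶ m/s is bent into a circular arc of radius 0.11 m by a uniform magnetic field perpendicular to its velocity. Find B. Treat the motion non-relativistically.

From |q|vB = mv²/r, B = mv/(|q|r).
B = (3.322×10⁻²⁷)(9.8×10⁶)/((1.602×10⁻¹⁹)(0.11)) ≈ 1.8 T.

B ≈ 1.8 T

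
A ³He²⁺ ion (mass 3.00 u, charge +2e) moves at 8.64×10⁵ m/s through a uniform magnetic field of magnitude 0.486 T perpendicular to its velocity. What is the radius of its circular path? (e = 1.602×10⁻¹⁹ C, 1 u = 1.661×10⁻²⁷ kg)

The magnetic force provides the centripetal force: |q|vB = mv²/r.
r = mv/(|q|B) = (4.983×10⁻²⁷)(8.64×10⁵)/((3.204×10⁻¹⁹)(0.486)) ≈ 0.0276 m.

r ≈ 0.0276 m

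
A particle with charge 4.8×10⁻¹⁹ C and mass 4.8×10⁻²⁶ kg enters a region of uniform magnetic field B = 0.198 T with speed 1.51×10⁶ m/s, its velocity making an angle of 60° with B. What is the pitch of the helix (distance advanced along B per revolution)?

v∥ = v cosθ = 1.51×10⁶·cos60° ≈ 7.550×10⁵ m/s.
T = 2πm/(|q|B) = 2π(4.8×10⁻²⁶)/((4.8×10⁻¹⁹)(0.198)) ≈ 3.173×10⁻⁶ s.
pitch = v∥ T = (7.550×10⁵)(3.173×10⁻⁶) ≈ 2.40 m.

p ≈ 2.40 m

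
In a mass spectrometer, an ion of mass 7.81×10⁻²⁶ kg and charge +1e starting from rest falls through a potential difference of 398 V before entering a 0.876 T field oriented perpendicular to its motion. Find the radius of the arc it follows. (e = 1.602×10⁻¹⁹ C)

Acceleration: |q|V = ½mv² ⇒ v = √(2|q|V/m) = √(2·1.602×10⁻¹⁹·398/7.81×10⁻²⁶) ≈ 4.041×10⁴ m/s.
In the field: r = mv/(|q|B) = (7.81×10⁻²⁶)(4.041×10⁴)/((1.602×10⁻¹⁹)(0.876)) ≈ 0.0225 m.

r ≈ 0.0225 m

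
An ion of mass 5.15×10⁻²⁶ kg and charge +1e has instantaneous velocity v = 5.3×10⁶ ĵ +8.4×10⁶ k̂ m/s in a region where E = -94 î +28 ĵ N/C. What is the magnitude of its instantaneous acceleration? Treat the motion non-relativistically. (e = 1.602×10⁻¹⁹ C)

|a| ≈ 3.05×10⁸ m/s²

Only an electric field acts, so F = qE = (1.602×10⁻¹⁹ C)·(-94.0, 28.0, 0) = (-1.51×10⁻¹⁷, 4.49×10⁻¹⁸, 0) N.
|a| = |F|/m = 1.571×10⁻¹⁷/5.15×10⁻²⁶ ≈ 3.05×10⁸ m/s².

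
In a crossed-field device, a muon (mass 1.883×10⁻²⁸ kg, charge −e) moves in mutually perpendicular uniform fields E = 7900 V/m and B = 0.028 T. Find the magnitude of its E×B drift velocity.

v_d ≈ 2.8×10⁵ m/s

The steady drift has the magnetic force balancing the electric force, so v_d = E/B.
v_d = 7900/0.028 = 2.8×10⁵ m/s.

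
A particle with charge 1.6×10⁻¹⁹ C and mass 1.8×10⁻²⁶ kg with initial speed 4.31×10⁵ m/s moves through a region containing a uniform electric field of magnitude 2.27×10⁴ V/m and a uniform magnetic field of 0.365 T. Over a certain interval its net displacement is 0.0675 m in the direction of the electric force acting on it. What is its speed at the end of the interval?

v_f ≈ 4.62×10⁵ m/s

B does no work; ΔKE = |q|E d.
½mv_f² = ½mv₀² + |q|Ed = ½(1.8×10⁻²⁶)(4.31×10⁵)² + (1.6×10⁻¹⁹)(2.27×10⁴)(0.0675) ≈ 1.672×10⁻¹⁵ J + 2.452×10⁻¹⁶ J ≈ 1.917×10⁻¹⁵ J.
v_f = √(2·1.917×10⁻¹⁵/1.8×10⁻²⁶) ≈ 4.62×10⁵ m/s.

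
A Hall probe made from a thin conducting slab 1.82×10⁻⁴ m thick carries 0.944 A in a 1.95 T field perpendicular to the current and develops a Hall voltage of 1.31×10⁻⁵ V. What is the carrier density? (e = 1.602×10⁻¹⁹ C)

n ≈ 4.82×10²⁷ m⁻³

From V_H = IB/(n e t), n = IB/(V_H e t).
n = (0.944)(1.95)/((1.31×10⁻⁵)(1.602×10⁻¹⁹)(1.82×10⁻⁴)) ≈ 4.82×10²⁷ m⁻³.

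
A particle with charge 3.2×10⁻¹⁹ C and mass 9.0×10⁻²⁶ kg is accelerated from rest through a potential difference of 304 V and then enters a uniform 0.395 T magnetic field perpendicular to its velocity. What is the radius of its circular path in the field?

Acceleration: |q|V = ½mv² ⇒ v = √(2|q|V/m) = √(2·3.2×10⁻¹⁹·304/9.0×10⁻²⁶) ≈ 4.649×10⁴ m/s.
In the field: r = mv/(|q|B) = (9.0×10⁻²⁶)(4.649×10⁴)/((3.2×10⁻¹⁹)(0.395)) ≈ 0.0331 m.

r ≈ 0.0331 m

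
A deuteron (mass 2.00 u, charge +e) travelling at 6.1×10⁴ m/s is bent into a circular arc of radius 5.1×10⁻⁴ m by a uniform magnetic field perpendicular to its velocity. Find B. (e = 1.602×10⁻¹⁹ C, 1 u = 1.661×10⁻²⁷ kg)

B ≈ 2.5 T

From |q|vB = mv²/r, B = mv/(|q|r).
B = (3.322×10⁻²⁷)(6.1×10⁴)/((1.602×10⁻¹⁹)(5.1×10⁻⁴)) ≈ 2.5 T.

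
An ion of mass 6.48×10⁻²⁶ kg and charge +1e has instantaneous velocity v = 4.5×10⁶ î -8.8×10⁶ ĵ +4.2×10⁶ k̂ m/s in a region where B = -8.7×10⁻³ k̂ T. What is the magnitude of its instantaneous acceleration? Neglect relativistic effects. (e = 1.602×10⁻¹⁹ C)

|a| ≈ 2.13×10¹¹ m/s²

v×B = (7.66×10⁴, 3.92×10⁴, 0) N/C.
F = q v×B = (1.602×10⁻¹⁹ C)·(7.66×10⁴, 3.92×10⁴, 0) = (1.23×10⁻¹⁴, 6.27×10⁻¹⁵, 0) N.
|a| = |F|/m = 1.378×10⁻¹⁴/6.48×10⁻²⁶ ≈ 2.13×10¹¹ m/s².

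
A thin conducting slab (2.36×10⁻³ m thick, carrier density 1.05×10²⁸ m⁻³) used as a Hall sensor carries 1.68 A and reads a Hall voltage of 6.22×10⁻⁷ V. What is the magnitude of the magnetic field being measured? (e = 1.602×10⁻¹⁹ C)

B ≈ 1.47 T

From V_H = IB/(n e t), B = V_H n e t / I.
B = (6.22×10⁻⁷)(1.05×10²⁸)(1.602×10⁻¹⁹)(2.36×10⁻³)/1.68 ≈ 1.47 T.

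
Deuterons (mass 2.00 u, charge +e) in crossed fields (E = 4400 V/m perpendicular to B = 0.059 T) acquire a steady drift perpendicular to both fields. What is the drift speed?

v_d ≈ 7.5×10⁴ m/s

The steady drift has the magnetic force balancing the electric force, so v_d = E/B.
v_d = 4400/0.059 = 7.5×10⁴ m/s.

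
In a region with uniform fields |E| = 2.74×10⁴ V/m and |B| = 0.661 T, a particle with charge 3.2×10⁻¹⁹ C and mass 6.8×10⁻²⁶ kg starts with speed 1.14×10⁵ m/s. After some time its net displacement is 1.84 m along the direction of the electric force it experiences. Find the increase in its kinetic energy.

The magnetic force is always ⟂ v and does no work; only the electric force changes KE.
ΔKE = F_E · d = |q|E d = (3.2×10⁻¹⁹)(2.74×10⁴)(1.84) ≈ 1.61×10⁻¹⁴ J.

ΔKE ≈ 1.61×10⁻¹⁴ J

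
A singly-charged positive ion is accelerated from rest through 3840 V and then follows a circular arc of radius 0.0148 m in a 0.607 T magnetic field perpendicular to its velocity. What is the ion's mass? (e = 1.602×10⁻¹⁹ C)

Combine |q|V = ½mv² and r = mv/(|q|B): eliminate v to get m = qB²r²/(2V).
m = (1.602×10⁻¹⁹)(0.607)²(0.0148)²/(2·3840) ≈ 1.68×10⁻²⁷ kg.

m ≈ 1.68×10⁻²⁷ kg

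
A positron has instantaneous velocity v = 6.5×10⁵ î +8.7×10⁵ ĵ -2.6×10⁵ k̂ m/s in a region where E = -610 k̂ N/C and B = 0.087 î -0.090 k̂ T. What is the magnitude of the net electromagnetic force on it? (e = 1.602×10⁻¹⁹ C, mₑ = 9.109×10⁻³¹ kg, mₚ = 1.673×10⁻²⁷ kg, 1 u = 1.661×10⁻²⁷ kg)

|F| ≈ 1.84×10⁻¹⁴ N

v×B = (-7.83×10⁴, 3.59×10⁴, -7.57×10⁴) N/C.
E + v×B = (-7.83×10⁴, 3.59×10⁴, -7.63×10⁴) N/C.
F = q(E + v×B) = (1.602×10⁻¹⁹ C)·(-7.83×10⁴, 3.59×10⁴, -7.63×10⁴) = (-1.25×10⁻¹⁴, 5.75×10⁻¹⁵, -1.22×10⁻¹⁴) N.
|F| = 1.84×10⁻¹⁴ N.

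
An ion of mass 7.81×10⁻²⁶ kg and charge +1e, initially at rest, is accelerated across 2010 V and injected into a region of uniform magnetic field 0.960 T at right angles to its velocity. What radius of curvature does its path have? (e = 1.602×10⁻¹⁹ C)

Acceleration: |q|V = ½mv² ⇒ v = √(2|q|V/m) = √(2·1.602×10⁻¹⁹·2010/7.81×10⁻²⁶) ≈ 9.081×10⁴ m/s.
In the field: r = mv/(|q|B) = (7.81×10⁻²⁶)(9.081×10⁴)/((1.602×10⁻¹⁹)(0.960)) ≈ 0.0461 m.

r ≈ 0.0461 m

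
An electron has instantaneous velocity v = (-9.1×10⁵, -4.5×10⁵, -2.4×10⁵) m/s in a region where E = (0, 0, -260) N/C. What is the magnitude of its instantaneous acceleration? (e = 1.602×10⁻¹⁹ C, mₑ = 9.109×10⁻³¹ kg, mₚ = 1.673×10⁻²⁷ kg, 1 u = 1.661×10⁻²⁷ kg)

|a| ≈ 4.57×10¹³ m/s²

Only an electric field acts, so F = qE = (−1.602×10⁻¹⁹ C)·(0, 0, -260) = (0, 0, 4.17×10⁻¹⁷) N.
|a| = |F|/m = 4.165×10⁻¹⁷/9.109×10⁻³¹ ≈ 4.57×10¹³ m/s².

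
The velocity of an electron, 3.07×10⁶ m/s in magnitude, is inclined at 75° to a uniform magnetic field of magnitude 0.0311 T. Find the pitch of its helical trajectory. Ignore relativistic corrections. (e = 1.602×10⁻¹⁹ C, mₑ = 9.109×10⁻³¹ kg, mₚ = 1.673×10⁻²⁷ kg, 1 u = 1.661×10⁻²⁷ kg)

p ≈ 9.13×10⁻⁴ m

v∥ = v cosθ = 3.07×10⁶·cos75° ≈ 7.946×10⁵ m/s.
T = 2πm/(|q|B) = 2π(9.109×10⁻³¹)/((1.602×10⁻¹⁹)(0.0311)) ≈ 1.149×10⁻⁹ s.
pitch = v∥ T = (7.946×10⁵)(1.149×10⁻⁹) ≈ 9.13×10⁻⁴ m.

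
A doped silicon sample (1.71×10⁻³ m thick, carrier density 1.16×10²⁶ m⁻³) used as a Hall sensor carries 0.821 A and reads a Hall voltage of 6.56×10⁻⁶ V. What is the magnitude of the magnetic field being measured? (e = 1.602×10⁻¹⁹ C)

B ≈ 0.254 T

From V_H = IB/(n e t), B = V_H n e t / I.
B = (6.56×10⁻⁶)(1.16×10²⁶)(1.602×10⁻¹⁹)(1.71×10⁻³)/0.821 ≈ 0.254 T.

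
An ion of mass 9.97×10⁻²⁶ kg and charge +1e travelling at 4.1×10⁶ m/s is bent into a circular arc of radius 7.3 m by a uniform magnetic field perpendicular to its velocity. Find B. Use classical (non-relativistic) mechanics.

From |q|vB = mv²/r, B = mv/(|q|r).
B = (9.97×10⁻²⁶)(4.1×10⁶)/((1.602×10⁻¹⁹)(7.3)) ≈ 0.35 T.

B ≈ 0.35 T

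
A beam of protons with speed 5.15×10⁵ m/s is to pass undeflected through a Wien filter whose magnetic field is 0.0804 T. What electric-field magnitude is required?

For straight-line motion qE = qvB, so E = vB.
E = 5.15×10⁵ × 0.0804 = 4.14×10⁴ V/m.

E = 4.14×10⁴ V/m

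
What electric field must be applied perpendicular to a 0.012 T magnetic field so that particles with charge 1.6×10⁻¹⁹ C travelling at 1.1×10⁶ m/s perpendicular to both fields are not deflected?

For straight-line motion qE = qvB, so E = vB.
E = 1.1×10⁶ × 0.012 = 1.3×10⁴ V/m.

E = 1.3×10⁴ V/m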